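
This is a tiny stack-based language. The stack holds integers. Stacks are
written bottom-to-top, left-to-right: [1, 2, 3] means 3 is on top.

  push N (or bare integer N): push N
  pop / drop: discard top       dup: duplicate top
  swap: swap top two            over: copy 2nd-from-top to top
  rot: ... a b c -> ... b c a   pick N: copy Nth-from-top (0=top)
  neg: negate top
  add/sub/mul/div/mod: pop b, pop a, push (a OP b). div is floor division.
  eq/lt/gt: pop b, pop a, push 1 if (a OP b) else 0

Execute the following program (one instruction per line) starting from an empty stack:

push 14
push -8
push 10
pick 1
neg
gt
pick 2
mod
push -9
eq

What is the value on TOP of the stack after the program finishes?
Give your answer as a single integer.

After 'push 14': [14]
After 'push -8': [14, -8]
After 'push 10': [14, -8, 10]
After 'pick 1': [14, -8, 10, -8]
After 'neg': [14, -8, 10, 8]
After 'gt': [14, -8, 1]
After 'pick 2': [14, -8, 1, 14]
After 'mod': [14, -8, 1]
After 'push -9': [14, -8, 1, -9]
After 'eq': [14, -8, 0]

Answer: 0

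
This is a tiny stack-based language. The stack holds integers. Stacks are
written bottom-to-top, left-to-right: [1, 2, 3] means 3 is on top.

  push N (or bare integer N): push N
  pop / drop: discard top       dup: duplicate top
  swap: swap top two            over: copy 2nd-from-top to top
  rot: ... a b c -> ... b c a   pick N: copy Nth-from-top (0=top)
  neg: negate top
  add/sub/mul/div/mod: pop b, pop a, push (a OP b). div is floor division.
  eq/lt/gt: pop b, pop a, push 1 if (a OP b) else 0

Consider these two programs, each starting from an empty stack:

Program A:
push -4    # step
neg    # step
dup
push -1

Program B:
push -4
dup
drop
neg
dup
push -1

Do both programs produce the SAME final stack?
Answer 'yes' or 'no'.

Program A trace:
  After 'push -4': [-4]
  After 'neg': [4]
  After 'dup': [4, 4]
  After 'push -1': [4, 4, -1]
Program A final stack: [4, 4, -1]

Program B trace:
  After 'push -4': [-4]
  After 'dup': [-4, -4]
  After 'drop': [-4]
  After 'neg': [4]
  After 'dup': [4, 4]
  After 'push -1': [4, 4, -1]
Program B final stack: [4, 4, -1]
Same: yes

Answer: yes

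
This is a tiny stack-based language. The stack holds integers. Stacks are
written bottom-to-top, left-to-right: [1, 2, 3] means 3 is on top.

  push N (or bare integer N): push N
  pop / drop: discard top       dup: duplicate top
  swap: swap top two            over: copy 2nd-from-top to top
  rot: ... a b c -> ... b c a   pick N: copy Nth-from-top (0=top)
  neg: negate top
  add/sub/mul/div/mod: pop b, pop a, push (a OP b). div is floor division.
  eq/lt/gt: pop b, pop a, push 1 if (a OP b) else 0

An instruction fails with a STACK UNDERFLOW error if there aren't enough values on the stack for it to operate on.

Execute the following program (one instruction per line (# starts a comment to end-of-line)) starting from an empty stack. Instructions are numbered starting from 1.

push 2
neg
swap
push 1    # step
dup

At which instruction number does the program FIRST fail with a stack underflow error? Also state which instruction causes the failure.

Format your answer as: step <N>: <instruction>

Step 1 ('push 2'): stack = [2], depth = 1
Step 2 ('neg'): stack = [-2], depth = 1
Step 3 ('swap'): needs 2 value(s) but depth is 1 — STACK UNDERFLOW

Answer: step 3: swap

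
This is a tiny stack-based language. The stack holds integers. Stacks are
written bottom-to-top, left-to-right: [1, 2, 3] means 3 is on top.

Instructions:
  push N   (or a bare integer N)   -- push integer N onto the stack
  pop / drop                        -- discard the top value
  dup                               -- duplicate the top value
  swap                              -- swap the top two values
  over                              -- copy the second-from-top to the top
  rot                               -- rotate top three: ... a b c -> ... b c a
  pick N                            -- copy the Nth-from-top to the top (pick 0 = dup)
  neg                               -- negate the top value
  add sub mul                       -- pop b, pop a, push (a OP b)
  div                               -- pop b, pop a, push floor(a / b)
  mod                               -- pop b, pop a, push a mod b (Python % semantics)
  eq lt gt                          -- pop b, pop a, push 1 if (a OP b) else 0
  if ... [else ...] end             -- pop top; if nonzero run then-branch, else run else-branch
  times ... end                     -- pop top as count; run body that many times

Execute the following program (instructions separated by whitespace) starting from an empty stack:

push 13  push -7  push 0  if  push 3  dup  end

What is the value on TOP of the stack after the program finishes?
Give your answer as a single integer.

After 'push 13': [13]
After 'push -7': [13, -7]
After 'push 0': [13, -7, 0]
After 'if': [13, -7]

Answer: -7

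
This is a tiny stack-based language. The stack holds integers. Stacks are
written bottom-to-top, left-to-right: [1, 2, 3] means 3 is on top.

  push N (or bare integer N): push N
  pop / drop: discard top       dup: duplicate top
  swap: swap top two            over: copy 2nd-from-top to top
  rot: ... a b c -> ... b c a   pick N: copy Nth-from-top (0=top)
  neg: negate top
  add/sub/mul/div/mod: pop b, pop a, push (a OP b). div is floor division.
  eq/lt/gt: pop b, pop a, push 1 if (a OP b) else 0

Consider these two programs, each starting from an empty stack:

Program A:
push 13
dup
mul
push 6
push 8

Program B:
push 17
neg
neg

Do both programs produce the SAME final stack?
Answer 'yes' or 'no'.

Program A trace:
  After 'push 13': [13]
  After 'dup': [13, 13]
  After 'mul': [169]
  After 'push 6': [169, 6]
  After 'push 8': [169, 6, 8]
Program A final stack: [169, 6, 8]

Program B trace:
  After 'push 17': [17]
  After 'neg': [-17]
  After 'neg': [17]
Program B final stack: [17]
Same: no

Answer: no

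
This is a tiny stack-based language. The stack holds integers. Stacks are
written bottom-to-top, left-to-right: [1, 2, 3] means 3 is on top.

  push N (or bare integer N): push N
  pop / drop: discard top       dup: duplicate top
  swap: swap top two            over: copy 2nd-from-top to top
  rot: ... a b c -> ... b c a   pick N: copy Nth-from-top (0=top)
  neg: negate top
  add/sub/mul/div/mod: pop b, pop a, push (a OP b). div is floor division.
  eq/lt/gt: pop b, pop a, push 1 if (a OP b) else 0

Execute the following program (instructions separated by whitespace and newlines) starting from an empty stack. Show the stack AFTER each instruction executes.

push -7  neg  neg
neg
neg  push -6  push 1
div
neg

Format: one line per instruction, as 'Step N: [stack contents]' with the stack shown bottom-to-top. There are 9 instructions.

Step 1: [-7]
Step 2: [7]
Step 3: [-7]
Step 4: [7]
Step 5: [-7]
Step 6: [-7, -6]
Step 7: [-7, -6, 1]
Step 8: [-7, -6]
Step 9: [-7, 6]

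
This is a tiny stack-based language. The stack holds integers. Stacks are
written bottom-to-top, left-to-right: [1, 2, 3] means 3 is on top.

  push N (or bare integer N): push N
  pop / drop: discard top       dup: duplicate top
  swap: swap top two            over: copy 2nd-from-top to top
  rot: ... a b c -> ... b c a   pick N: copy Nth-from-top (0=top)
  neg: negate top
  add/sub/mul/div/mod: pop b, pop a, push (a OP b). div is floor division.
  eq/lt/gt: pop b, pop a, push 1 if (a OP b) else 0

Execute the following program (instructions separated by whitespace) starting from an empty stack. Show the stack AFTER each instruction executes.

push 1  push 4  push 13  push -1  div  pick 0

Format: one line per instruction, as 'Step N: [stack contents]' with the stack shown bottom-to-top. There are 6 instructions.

Step 1: [1]
Step 2: [1, 4]
Step 3: [1, 4, 13]
Step 4: [1, 4, 13, -1]
Step 5: [1, 4, -13]
Step 6: [1, 4, -13, -13]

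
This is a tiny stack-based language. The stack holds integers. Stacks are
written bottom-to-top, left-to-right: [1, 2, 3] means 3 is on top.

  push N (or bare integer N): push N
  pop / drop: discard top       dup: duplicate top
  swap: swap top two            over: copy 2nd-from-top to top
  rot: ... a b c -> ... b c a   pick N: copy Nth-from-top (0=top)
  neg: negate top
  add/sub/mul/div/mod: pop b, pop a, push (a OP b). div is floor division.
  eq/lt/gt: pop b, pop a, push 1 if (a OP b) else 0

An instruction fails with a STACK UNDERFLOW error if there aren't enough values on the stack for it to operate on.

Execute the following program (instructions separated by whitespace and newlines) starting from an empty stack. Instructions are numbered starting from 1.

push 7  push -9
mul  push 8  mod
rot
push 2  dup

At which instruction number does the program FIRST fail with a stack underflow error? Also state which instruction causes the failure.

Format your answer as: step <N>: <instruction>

Step 1 ('push 7'): stack = [7], depth = 1
Step 2 ('push -9'): stack = [7, -9], depth = 2
Step 3 ('mul'): stack = [-63], depth = 1
Step 4 ('push 8'): stack = [-63, 8], depth = 2
Step 5 ('mod'): stack = [1], depth = 1
Step 6 ('rot'): needs 3 value(s) but depth is 1 — STACK UNDERFLOW

Answer: step 6: rot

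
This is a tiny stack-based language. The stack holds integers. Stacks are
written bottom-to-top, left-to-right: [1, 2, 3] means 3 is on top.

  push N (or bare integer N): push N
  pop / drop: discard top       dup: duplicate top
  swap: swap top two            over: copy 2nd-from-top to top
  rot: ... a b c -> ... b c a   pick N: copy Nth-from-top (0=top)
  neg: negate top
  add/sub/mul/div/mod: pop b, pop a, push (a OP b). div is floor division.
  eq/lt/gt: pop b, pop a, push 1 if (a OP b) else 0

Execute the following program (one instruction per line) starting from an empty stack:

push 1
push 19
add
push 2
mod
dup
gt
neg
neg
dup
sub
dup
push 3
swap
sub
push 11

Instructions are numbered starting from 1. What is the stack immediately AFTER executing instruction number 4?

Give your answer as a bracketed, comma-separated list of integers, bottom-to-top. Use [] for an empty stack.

Step 1 ('push 1'): [1]
Step 2 ('push 19'): [1, 19]
Step 3 ('add'): [20]
Step 4 ('push 2'): [20, 2]

Answer: [20, 2]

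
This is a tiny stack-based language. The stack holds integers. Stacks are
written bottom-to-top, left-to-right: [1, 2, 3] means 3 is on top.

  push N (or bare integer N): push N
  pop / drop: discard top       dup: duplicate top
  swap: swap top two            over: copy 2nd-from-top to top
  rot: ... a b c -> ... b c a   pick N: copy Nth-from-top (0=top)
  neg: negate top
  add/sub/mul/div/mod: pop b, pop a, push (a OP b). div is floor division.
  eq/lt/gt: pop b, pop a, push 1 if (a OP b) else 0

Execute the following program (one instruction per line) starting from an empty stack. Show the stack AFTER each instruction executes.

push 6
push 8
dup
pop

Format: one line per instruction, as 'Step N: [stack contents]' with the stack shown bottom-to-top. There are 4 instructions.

Step 1: [6]
Step 2: [6, 8]
Step 3: [6, 8, 8]
Step 4: [6, 8]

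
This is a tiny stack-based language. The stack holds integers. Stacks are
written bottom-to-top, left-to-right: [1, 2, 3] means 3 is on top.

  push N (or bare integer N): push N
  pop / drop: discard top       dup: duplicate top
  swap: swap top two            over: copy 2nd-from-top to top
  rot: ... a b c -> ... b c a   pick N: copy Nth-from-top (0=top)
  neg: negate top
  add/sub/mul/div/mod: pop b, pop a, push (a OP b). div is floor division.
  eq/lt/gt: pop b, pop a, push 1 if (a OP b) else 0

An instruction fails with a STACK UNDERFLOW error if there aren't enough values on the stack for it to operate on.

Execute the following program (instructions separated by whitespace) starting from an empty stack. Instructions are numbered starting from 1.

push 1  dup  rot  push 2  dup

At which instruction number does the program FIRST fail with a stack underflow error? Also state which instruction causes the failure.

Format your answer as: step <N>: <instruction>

Step 1 ('push 1'): stack = [1], depth = 1
Step 2 ('dup'): stack = [1, 1], depth = 2
Step 3 ('rot'): needs 3 value(s) but depth is 2 — STACK UNDERFLOW

Answer: step 3: rot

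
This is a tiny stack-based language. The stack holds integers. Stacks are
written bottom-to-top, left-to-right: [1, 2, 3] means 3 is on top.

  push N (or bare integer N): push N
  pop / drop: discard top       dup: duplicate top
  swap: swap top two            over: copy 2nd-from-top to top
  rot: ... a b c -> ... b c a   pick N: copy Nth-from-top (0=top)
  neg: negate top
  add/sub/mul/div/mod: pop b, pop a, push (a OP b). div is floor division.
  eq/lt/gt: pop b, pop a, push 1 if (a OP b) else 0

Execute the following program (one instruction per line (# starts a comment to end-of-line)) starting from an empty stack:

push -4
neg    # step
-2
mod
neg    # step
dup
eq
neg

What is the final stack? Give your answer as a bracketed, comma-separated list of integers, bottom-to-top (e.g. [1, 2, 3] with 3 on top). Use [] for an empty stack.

Answer: [-1]

Derivation:
After 'push -4': [-4]
After 'neg': [4]
After 'push -2': [4, -2]
After 'mod': [0]
After 'neg': [0]
After 'dup': [0, 0]
After 'eq': [1]
After 'neg': [-1]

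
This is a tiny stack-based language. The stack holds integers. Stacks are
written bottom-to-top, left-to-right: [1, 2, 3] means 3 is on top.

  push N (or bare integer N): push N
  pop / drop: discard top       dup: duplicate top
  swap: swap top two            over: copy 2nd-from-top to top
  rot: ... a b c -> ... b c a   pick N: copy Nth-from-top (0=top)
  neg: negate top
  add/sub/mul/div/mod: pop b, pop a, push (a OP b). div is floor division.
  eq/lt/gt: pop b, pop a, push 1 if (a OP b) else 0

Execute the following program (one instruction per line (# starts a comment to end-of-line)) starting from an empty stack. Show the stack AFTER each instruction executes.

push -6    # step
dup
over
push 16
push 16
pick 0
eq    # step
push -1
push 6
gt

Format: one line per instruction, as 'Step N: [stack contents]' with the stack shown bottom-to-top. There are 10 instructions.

Step 1: [-6]
Step 2: [-6, -6]
Step 3: [-6, -6, -6]
Step 4: [-6, -6, -6, 16]
Step 5: [-6, -6, -6, 16, 16]
Step 6: [-6, -6, -6, 16, 16, 16]
Step 7: [-6, -6, -6, 16, 1]
Step 8: [-6, -6, -6, 16, 1, -1]
Step 9: [-6, -6, -6, 16, 1, -1, 6]
Step 10: [-6, -6, -6, 16, 1, 0]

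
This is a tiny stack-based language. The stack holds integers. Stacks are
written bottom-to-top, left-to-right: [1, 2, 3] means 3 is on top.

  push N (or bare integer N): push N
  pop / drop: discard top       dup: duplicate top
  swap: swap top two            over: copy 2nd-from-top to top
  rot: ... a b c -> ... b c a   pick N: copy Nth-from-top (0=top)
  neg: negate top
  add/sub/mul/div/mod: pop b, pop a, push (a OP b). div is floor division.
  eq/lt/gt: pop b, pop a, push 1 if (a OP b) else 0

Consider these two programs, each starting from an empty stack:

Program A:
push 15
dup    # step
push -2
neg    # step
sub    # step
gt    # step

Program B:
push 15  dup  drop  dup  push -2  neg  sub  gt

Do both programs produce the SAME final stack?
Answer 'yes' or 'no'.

Program A trace:
  After 'push 15': [15]
  After 'dup': [15, 15]
  After 'push -2': [15, 15, -2]
  After 'neg': [15, 15, 2]
  After 'sub': [15, 13]
  After 'gt': [1]
Program A final stack: [1]

Program B trace:
  After 'push 15': [15]
  After 'dup': [15, 15]
  After 'drop': [15]
  After 'dup': [15, 15]
  After 'push -2': [15, 15, -2]
  After 'neg': [15, 15, 2]
  After 'sub': [15, 13]
  After 'gt': [1]
Program B final stack: [1]
Same: yes

Answer: yes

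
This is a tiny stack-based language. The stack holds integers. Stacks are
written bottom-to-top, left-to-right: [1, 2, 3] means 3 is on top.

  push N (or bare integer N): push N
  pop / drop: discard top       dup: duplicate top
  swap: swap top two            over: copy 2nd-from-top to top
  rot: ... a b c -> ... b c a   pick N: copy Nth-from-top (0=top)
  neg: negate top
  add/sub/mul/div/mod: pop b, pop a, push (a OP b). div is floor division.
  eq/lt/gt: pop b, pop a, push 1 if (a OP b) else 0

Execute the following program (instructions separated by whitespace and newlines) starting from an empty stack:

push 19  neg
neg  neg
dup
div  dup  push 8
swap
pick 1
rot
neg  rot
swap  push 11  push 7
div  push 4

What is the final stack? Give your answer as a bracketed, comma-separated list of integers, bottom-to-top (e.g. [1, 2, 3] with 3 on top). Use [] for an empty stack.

Answer: [1, 8, 1, -8, 1, 4]

Derivation:
After 'push 19': [19]
After 'neg': [-19]
After 'neg': [19]
After 'neg': [-19]
After 'dup': [-19, -19]
After 'div': [1]
After 'dup': [1, 1]
After 'push 8': [1, 1, 8]
After 'swap': [1, 8, 1]
After 'pick 1': [1, 8, 1, 8]
After 'rot': [1, 1, 8, 8]
After 'neg': [1, 1, 8, -8]
After 'rot': [1, 8, -8, 1]
After 'swap': [1, 8, 1, -8]
After 'push 11': [1, 8, 1, -8, 11]
After 'push 7': [1, 8, 1, -8, 11, 7]
After 'div': [1, 8, 1, -8, 1]
After 'push 4': [1, 8, 1, -8, 1, 4]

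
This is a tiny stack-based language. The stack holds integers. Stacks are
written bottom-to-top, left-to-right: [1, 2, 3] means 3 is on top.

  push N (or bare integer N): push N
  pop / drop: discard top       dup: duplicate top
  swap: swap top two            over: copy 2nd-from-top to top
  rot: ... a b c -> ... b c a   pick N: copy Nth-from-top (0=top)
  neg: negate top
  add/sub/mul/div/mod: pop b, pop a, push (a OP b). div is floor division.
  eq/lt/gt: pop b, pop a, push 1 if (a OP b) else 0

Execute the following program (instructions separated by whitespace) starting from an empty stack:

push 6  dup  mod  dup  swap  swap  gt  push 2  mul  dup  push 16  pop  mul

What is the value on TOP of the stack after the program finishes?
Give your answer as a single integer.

After 'push 6': [6]
After 'dup': [6, 6]
After 'mod': [0]
After 'dup': [0, 0]
After 'swap': [0, 0]
After 'swap': [0, 0]
After 'gt': [0]
After 'push 2': [0, 2]
After 'mul': [0]
After 'dup': [0, 0]
After 'push 16': [0, 0, 16]
After 'pop': [0, 0]
After 'mul': [0]

Answer: 0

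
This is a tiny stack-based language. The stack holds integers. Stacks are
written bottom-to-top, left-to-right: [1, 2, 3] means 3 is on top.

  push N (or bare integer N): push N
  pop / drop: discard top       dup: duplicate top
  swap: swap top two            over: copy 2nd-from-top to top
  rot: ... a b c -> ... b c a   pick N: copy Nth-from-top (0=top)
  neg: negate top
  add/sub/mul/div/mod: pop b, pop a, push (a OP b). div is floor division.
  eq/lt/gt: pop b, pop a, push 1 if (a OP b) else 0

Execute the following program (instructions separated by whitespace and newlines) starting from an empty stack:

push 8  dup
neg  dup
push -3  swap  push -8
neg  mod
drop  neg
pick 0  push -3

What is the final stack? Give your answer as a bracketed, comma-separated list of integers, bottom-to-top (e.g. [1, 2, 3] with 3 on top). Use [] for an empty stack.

Answer: [8, -8, 3, 3, -3]

Derivation:
After 'push 8': [8]
After 'dup': [8, 8]
After 'neg': [8, -8]
After 'dup': [8, -8, -8]
After 'push -3': [8, -8, -8, -3]
After 'swap': [8, -8, -3, -8]
After 'push -8': [8, -8, -3, -8, -8]
After 'neg': [8, -8, -3, -8, 8]
After 'mod': [8, -8, -3, 0]
After 'drop': [8, -8, -3]
After 'neg': [8, -8, 3]
After 'pick 0': [8, -8, 3, 3]
After 'push -3': [8, -8, 3, 3, -3]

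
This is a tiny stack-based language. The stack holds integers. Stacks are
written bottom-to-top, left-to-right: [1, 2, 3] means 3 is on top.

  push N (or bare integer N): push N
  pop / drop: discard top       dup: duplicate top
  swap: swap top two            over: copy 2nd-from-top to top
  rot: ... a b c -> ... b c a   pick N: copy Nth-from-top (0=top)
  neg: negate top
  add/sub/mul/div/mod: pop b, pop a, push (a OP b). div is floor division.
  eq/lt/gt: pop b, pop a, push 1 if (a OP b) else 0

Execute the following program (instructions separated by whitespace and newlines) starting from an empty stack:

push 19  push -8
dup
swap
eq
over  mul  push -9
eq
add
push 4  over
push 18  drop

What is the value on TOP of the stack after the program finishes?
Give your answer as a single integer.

After 'push 19': [19]
After 'push -8': [19, -8]
After 'dup': [19, -8, -8]
After 'swap': [19, -8, -8]
After 'eq': [19, 1]
After 'over': [19, 1, 19]
After 'mul': [19, 19]
After 'push -9': [19, 19, -9]
After 'eq': [19, 0]
After 'add': [19]
After 'push 4': [19, 4]
After 'over': [19, 4, 19]
After 'push 18': [19, 4, 19, 18]
After 'drop': [19, 4, 19]

Answer: 19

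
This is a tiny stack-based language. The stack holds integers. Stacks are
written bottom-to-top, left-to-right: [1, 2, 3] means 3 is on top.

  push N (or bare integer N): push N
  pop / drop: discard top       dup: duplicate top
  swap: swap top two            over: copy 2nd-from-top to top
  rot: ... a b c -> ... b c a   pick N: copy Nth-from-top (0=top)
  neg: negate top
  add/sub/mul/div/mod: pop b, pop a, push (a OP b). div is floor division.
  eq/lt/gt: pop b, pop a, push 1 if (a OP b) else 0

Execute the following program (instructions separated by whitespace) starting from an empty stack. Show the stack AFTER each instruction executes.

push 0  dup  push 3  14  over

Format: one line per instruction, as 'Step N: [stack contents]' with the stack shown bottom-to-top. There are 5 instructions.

Step 1: [0]
Step 2: [0, 0]
Step 3: [0, 0, 3]
Step 4: [0, 0, 3, 14]
Step 5: [0, 0, 3, 14, 3]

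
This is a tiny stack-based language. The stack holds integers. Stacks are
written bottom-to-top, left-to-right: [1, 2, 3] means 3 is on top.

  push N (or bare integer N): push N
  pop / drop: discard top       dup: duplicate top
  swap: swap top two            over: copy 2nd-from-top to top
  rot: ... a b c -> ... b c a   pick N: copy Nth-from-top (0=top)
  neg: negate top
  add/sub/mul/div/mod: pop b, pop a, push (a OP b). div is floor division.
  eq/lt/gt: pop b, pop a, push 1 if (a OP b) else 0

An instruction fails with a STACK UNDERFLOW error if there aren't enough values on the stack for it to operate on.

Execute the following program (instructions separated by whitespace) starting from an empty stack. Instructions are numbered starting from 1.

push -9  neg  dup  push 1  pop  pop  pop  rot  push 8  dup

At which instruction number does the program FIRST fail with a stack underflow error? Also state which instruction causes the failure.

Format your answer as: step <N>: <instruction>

Step 1 ('push -9'): stack = [-9], depth = 1
Step 2 ('neg'): stack = [9], depth = 1
Step 3 ('dup'): stack = [9, 9], depth = 2
Step 4 ('push 1'): stack = [9, 9, 1], depth = 3
Step 5 ('pop'): stack = [9, 9], depth = 2
Step 6 ('pop'): stack = [9], depth = 1
Step 7 ('pop'): stack = [], depth = 0
Step 8 ('rot'): needs 3 value(s) but depth is 0 — STACK UNDERFLOW

Answer: step 8: rot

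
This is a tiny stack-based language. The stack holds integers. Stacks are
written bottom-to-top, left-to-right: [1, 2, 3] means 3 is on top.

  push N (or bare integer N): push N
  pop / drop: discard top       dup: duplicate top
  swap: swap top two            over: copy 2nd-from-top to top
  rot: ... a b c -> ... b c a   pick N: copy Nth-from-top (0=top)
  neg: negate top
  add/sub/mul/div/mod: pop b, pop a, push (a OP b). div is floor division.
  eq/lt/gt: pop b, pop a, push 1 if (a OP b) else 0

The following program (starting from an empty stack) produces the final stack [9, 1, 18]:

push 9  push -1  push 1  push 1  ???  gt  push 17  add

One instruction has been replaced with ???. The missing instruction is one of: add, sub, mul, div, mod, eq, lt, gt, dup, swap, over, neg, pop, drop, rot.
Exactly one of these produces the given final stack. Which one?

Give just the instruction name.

Answer: rot

Derivation:
Stack before ???: [9, -1, 1, 1]
Stack after ???:  [9, 1, 1, -1]
The instruction that transforms [9, -1, 1, 1] -> [9, 1, 1, -1] is: rot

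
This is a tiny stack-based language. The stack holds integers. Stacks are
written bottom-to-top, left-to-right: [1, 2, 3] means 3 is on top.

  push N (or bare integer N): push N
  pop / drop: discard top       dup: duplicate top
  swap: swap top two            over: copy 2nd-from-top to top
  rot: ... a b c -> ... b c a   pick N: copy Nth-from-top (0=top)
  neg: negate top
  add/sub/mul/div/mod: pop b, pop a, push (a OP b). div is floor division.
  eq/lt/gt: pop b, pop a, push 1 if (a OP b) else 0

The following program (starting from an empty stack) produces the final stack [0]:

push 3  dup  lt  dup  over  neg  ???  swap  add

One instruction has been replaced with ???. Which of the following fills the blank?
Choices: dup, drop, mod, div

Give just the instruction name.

Answer: drop

Derivation:
Stack before ???: [0, 0, 0]
Stack after ???:  [0, 0]
Checking each choice:
  dup: produces [0, 0, 0]
  drop: MATCH
  mod: modulo by zero
  div: division by zero


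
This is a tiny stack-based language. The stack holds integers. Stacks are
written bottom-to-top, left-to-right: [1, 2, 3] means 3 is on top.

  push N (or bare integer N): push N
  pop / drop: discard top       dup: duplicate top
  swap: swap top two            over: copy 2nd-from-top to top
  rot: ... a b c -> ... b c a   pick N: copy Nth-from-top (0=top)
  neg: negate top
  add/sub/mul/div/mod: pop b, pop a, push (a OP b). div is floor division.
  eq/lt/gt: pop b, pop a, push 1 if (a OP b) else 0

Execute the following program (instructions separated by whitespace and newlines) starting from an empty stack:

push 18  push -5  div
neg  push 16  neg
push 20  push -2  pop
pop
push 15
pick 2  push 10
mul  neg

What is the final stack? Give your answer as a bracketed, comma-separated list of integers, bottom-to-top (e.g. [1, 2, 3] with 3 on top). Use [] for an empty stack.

After 'push 18': [18]
After 'push -5': [18, -5]
After 'div': [-4]
After 'neg': [4]
After 'push 16': [4, 16]
After 'neg': [4, -16]
After 'push 20': [4, -16, 20]
After 'push -2': [4, -16, 20, -2]
After 'pop': [4, -16, 20]
After 'pop': [4, -16]
After 'push 15': [4, -16, 15]
After 'pick 2': [4, -16, 15, 4]
After 'push 10': [4, -16, 15, 4, 10]
After 'mul': [4, -16, 15, 40]
After 'neg': [4, -16, 15, -40]

Answer: [4, -16, 15, -40]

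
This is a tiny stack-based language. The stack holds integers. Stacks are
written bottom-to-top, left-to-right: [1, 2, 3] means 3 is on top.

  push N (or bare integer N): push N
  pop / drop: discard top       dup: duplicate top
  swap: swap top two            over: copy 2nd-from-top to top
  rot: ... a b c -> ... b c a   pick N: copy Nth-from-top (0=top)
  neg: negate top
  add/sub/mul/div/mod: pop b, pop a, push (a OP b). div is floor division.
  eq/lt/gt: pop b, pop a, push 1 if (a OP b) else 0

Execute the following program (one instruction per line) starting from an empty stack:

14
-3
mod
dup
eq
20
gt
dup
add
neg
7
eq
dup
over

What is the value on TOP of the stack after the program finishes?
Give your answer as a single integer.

Answer: 0

Derivation:
After 'push 14': [14]
After 'push -3': [14, -3]
After 'mod': [-1]
After 'dup': [-1, -1]
After 'eq': [1]
After 'push 20': [1, 20]
After 'gt': [0]
After 'dup': [0, 0]
After 'add': [0]
After 'neg': [0]
After 'push 7': [0, 7]
After 'eq': [0]
After 'dup': [0, 0]
After 'over': [0, 0, 0]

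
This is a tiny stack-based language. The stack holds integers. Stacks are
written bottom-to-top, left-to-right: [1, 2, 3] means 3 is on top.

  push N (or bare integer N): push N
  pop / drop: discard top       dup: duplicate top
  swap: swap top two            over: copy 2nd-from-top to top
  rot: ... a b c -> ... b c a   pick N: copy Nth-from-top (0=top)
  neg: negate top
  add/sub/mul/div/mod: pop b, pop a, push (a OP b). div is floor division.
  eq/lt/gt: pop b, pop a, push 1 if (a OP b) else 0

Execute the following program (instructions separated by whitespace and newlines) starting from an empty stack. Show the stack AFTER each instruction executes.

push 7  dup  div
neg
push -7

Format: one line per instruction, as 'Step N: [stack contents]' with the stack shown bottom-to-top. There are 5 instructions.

Step 1: [7]
Step 2: [7, 7]
Step 3: [1]
Step 4: [-1]
Step 5: [-1, -7]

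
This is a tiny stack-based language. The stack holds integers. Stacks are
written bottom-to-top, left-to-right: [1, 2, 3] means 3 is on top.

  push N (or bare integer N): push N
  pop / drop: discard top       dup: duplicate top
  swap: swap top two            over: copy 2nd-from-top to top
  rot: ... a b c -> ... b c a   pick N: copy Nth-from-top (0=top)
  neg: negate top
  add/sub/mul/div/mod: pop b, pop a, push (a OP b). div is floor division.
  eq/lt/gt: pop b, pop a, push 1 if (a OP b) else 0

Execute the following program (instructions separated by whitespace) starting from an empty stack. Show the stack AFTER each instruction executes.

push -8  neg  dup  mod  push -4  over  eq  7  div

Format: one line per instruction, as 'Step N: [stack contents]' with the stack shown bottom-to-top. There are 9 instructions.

Step 1: [-8]
Step 2: [8]
Step 3: [8, 8]
Step 4: [0]
Step 5: [0, -4]
Step 6: [0, -4, 0]
Step 7: [0, 0]
Step 8: [0, 0, 7]
Step 9: [0, 0]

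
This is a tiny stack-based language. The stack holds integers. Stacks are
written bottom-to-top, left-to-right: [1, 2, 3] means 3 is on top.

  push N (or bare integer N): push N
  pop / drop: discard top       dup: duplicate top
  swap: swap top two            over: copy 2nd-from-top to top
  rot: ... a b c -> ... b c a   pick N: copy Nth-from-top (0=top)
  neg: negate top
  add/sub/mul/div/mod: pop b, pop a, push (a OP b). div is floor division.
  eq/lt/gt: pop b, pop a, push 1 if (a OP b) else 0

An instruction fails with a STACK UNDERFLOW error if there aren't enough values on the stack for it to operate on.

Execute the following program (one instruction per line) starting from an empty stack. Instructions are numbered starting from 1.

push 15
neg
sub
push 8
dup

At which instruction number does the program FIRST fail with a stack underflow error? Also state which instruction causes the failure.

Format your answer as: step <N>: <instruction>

Answer: step 3: sub

Derivation:
Step 1 ('push 15'): stack = [15], depth = 1
Step 2 ('neg'): stack = [-15], depth = 1
Step 3 ('sub'): needs 2 value(s) but depth is 1 — STACK UNDERFLOW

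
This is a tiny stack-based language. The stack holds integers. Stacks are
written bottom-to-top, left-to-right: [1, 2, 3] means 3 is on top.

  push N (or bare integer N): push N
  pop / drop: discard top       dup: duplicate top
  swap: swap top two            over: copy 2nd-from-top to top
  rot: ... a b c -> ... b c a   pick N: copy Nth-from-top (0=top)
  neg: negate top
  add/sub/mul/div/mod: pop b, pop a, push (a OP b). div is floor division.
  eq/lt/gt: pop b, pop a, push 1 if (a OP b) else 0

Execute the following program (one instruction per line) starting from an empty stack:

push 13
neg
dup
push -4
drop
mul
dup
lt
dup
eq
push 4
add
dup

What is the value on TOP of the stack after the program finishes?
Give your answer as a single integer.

After 'push 13': [13]
After 'neg': [-13]
After 'dup': [-13, -13]
After 'push -4': [-13, -13, -4]
After 'drop': [-13, -13]
After 'mul': [169]
After 'dup': [169, 169]
After 'lt': [0]
After 'dup': [0, 0]
After 'eq': [1]
After 'push 4': [1, 4]
After 'add': [5]
After 'dup': [5, 5]

Answer: 5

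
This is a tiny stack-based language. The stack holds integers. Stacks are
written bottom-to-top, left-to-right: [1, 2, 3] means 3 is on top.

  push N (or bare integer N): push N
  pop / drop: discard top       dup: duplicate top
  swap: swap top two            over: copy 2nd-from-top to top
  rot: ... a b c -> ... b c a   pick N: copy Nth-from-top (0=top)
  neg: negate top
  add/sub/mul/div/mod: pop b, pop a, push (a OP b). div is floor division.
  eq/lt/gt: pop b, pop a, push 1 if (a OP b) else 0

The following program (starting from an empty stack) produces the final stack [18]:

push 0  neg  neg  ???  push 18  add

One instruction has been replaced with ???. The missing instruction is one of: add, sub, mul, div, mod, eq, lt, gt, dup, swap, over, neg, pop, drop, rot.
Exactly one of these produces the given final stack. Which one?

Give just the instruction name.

Answer: neg

Derivation:
Stack before ???: [0]
Stack after ???:  [0]
The instruction that transforms [0] -> [0] is: neg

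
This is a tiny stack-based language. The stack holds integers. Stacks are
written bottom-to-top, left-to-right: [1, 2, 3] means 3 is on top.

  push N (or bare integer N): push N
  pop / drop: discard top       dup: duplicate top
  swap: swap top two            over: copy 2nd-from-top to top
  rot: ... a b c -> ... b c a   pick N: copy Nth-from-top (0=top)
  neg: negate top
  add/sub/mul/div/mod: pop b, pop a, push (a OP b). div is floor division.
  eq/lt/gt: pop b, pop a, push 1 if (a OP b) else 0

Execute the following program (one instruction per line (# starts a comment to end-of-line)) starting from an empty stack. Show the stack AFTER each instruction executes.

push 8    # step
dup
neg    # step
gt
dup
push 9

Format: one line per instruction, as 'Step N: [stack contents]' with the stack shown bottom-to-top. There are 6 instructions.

Step 1: [8]
Step 2: [8, 8]
Step 3: [8, -8]
Step 4: [1]
Step 5: [1, 1]
Step 6: [1, 1, 9]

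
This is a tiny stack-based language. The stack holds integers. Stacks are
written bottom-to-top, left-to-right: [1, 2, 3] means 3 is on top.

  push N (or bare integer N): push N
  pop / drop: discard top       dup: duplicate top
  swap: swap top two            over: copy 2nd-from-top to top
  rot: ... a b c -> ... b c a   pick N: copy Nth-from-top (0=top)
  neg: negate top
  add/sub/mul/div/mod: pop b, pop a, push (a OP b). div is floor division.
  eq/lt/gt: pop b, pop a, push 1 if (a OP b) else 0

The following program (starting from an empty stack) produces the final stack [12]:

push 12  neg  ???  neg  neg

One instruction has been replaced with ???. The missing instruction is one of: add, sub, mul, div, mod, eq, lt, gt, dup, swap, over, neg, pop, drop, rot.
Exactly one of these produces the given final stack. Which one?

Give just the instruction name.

Stack before ???: [-12]
Stack after ???:  [12]
The instruction that transforms [-12] -> [12] is: neg

Answer: neg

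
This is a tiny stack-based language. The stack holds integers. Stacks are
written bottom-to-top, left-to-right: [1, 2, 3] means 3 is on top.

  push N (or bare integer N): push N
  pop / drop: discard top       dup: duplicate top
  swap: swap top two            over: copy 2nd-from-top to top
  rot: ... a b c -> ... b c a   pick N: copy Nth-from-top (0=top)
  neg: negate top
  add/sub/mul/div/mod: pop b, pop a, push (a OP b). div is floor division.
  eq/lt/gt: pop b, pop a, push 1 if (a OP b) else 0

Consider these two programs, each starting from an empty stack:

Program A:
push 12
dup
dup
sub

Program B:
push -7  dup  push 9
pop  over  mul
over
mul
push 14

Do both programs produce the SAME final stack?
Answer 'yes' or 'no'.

Program A trace:
  After 'push 12': [12]
  After 'dup': [12, 12]
  After 'dup': [12, 12, 12]
  After 'sub': [12, 0]
Program A final stack: [12, 0]

Program B trace:
  After 'push -7': [-7]
  After 'dup': [-7, -7]
  After 'push 9': [-7, -7, 9]
  After 'pop': [-7, -7]
  After 'over': [-7, -7, -7]
  After 'mul': [-7, 49]
  After 'over': [-7, 49, -7]
  After 'mul': [-7, -343]
  After 'push 14': [-7, -343, 14]
Program B final stack: [-7, -343, 14]
Same: no

Answer: no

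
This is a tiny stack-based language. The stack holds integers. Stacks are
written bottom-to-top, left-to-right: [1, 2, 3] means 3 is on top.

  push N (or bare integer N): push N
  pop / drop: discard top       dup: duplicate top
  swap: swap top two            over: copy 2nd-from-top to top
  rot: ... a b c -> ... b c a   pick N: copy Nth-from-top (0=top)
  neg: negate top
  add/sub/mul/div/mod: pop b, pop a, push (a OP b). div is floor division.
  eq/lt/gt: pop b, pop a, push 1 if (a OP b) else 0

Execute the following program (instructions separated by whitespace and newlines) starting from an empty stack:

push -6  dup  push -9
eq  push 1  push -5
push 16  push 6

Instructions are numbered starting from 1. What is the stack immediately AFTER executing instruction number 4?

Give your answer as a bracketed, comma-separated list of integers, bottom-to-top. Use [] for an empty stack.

Answer: [-6, 0]

Derivation:
Step 1 ('push -6'): [-6]
Step 2 ('dup'): [-6, -6]
Step 3 ('push -9'): [-6, -6, -9]
Step 4 ('eq'): [-6, 0]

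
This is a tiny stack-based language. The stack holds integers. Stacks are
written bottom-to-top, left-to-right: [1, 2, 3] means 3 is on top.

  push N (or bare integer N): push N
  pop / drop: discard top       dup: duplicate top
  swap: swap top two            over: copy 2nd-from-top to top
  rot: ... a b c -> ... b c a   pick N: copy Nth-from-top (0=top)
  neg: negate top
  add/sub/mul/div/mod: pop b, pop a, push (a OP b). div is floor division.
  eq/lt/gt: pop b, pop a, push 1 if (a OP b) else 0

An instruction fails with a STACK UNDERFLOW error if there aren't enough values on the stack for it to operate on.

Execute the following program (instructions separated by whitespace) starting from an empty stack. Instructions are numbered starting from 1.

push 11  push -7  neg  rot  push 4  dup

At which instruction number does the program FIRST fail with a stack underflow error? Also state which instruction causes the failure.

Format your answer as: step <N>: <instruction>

Step 1 ('push 11'): stack = [11], depth = 1
Step 2 ('push -7'): stack = [11, -7], depth = 2
Step 3 ('neg'): stack = [11, 7], depth = 2
Step 4 ('rot'): needs 3 value(s) but depth is 2 — STACK UNDERFLOW

Answer: step 4: rot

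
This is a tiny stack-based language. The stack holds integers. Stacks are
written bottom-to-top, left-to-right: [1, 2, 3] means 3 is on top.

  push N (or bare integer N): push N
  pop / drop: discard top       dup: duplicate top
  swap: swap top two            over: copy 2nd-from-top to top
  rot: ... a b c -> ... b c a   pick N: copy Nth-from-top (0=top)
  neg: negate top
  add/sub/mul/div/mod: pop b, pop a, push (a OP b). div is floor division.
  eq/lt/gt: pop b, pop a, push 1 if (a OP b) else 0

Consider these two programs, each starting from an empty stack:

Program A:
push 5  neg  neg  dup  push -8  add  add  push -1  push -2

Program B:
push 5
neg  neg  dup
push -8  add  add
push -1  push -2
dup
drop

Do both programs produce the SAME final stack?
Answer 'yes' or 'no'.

Answer: yes

Derivation:
Program A trace:
  After 'push 5': [5]
  After 'neg': [-5]
  After 'neg': [5]
  After 'dup': [5, 5]
  After 'push -8': [5, 5, -8]
  After 'add': [5, -3]
  After 'add': [2]
  After 'push -1': [2, -1]
  After 'push -2': [2, -1, -2]
Program A final stack: [2, -1, -2]

Program B trace:
  After 'push 5': [5]
  After 'neg': [-5]
  After 'neg': [5]
  After 'dup': [5, 5]
  After 'push -8': [5, 5, -8]
  After 'add': [5, -3]
  After 'add': [2]
  After 'push -1': [2, -1]
  After 'push -2': [2, -1, -2]
  After 'dup': [2, -1, -2, -2]
  After 'drop': [2, -1, -2]
Program B final stack: [2, -1, -2]
Same: yes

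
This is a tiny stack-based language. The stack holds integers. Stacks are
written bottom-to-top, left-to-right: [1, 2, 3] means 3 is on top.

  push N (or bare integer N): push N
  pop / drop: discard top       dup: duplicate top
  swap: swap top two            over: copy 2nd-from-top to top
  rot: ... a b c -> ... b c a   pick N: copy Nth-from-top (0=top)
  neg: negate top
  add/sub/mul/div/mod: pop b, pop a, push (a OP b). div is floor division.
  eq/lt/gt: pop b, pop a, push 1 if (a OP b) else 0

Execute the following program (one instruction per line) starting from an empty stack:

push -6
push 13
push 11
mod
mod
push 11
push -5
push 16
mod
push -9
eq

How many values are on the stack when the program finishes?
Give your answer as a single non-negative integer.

After 'push -6': stack = [-6] (depth 1)
After 'push 13': stack = [-6, 13] (depth 2)
After 'push 11': stack = [-6, 13, 11] (depth 3)
After 'mod': stack = [-6, 2] (depth 2)
After 'mod': stack = [0] (depth 1)
After 'push 11': stack = [0, 11] (depth 2)
After 'push -5': stack = [0, 11, -5] (depth 3)
After 'push 16': stack = [0, 11, -5, 16] (depth 4)
After 'mod': stack = [0, 11, 11] (depth 3)
After 'push -9': stack = [0, 11, 11, -9] (depth 4)
After 'eq': stack = [0, 11, 0] (depth 3)

Answer: 3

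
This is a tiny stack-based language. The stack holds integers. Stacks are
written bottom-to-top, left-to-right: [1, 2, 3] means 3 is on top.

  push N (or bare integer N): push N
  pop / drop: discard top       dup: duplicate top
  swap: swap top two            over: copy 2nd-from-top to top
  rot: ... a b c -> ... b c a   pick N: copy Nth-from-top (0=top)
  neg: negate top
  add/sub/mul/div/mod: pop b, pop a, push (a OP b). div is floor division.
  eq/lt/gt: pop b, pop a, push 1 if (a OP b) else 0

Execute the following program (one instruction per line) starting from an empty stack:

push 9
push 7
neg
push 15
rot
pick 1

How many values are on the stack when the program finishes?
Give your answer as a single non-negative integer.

After 'push 9': stack = [9] (depth 1)
After 'push 7': stack = [9, 7] (depth 2)
After 'neg': stack = [9, -7] (depth 2)
After 'push 15': stack = [9, -7, 15] (depth 3)
After 'rot': stack = [-7, 15, 9] (depth 3)
After 'pick 1': stack = [-7, 15, 9, 15] (depth 4)

Answer: 4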